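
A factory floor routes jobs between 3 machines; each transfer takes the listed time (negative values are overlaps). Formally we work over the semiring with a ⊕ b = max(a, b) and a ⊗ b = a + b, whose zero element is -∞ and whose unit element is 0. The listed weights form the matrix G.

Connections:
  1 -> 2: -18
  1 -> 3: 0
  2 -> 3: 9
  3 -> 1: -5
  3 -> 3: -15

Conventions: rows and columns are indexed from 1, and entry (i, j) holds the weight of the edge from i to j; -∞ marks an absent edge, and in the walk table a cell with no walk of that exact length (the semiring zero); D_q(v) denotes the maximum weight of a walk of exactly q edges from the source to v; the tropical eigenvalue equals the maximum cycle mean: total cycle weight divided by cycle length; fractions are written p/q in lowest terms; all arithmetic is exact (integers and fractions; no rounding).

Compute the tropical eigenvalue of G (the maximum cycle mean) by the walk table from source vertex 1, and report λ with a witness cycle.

q=0: [0, -∞, -∞]
q=1: [-∞, -18, 0]
q=2: [-5, -∞, -9]
q=3: [-14, -23, -5]
Optimal cycle mean attained by: cycle 1->3->1, total 0 + (-5), length 2.
Answer: λ = -5/2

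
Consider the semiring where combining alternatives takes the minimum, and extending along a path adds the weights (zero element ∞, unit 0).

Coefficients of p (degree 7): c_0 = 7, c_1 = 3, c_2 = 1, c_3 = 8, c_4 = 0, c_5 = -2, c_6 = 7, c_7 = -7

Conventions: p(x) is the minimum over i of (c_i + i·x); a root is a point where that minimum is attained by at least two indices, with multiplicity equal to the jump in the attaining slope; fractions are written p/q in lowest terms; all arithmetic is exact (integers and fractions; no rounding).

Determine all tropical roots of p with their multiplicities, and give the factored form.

hull edge (i=0, c=7) to (i=1, c=3): slope -4, span 1
hull edge (i=1, c=3) to (i=2, c=1): slope -2, span 1
hull edge (i=2, c=1) to (i=7, c=-7): slope -8/5, span 5
Factored form: p(x) = -7 ⊗ (x ⊕ 8/5) ⊗ (x ⊕ 8/5) ⊗ (x ⊕ 8/5) ⊗ (x ⊕ 8/5) ⊗ (x ⊕ 8/5) ⊗ (x ⊕ 2) ⊗ (x ⊕ 4)
Answer: roots = 8/5 (mult 5), 2 (mult 1), 4 (mult 1)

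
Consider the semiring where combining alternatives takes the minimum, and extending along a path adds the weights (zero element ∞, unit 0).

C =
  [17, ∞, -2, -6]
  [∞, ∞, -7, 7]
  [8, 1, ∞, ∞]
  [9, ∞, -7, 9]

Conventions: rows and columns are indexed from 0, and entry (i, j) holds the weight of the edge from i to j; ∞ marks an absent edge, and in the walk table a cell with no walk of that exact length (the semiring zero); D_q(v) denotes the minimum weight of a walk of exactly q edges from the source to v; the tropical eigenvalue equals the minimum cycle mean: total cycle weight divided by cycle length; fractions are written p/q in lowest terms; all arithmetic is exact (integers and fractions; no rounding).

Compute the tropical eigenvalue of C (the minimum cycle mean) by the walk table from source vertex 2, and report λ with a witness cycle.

q=0: [∞, ∞, 0, ∞]
q=1: [8, 1, ∞, ∞]
q=2: [25, ∞, -6, 2]
q=3: [2, -5, -5, 11]
q=4: [3, -4, -12, -4]
Optimal cycle mean attained by: cycle 1->2->1, total (-7) + 1, length 2.
Answer: λ = -3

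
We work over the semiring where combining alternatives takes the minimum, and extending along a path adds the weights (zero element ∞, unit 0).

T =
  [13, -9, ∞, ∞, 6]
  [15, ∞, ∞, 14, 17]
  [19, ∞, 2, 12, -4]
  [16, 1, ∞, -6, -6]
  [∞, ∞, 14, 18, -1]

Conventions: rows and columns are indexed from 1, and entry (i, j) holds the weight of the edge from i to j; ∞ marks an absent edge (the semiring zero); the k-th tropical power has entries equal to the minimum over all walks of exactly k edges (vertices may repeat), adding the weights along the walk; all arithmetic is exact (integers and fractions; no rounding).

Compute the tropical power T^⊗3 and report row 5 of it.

T^⊗2:
  [6, 4, 20, 5, 5]
  [28, 6, 31, 8, 8]
  [21, 10, 4, 6, -5]
  [10, -5, 8, -12, -12]
  [33, 19, 13, 12, -2]
T^⊗3:
  [19, -3, 19, -1, -1]
  [21, 9, 22, 2, 2]
  [22, 7, 6, 0, -6]
  [4, -11, 2, -18, -18]
  [28, 13, 12, 6, -3]
Answer: row 5 of T^⊗3 = [28, 13, 12, 6, -3]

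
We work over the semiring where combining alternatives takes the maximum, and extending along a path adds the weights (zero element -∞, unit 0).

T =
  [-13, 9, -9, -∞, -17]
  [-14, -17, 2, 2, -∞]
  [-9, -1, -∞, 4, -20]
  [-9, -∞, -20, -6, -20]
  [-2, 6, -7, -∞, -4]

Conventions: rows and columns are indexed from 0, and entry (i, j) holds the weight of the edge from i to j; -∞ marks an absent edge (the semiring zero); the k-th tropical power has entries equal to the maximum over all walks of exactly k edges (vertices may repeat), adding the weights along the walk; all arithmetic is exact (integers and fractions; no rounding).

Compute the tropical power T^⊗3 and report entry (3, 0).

T^⊗2:
  [-5, -4, 11, 11, -21]
  [-7, 1, -15, 6, -18]
  [-5, 0, 1, 1, -16]
  [-15, 0, -18, -12, -24]
  [-6, 7, 8, 8, -8]
T^⊗3:
  [2, 10, -2, 15, -9]
  [-3, 2, 3, 3, -14]
  [-8, 4, 2, 5, -19]
  [-14, -6, 2, 2, -28]
  [-1, 7, 9, 12, -12]
Key observation: the optimum is the walk 3->0->1->0, with weight (-9) + 9 + (-14) = -14.
Optimal value attained by: walk 3->0->1->0.
Answer: (T^⊗3)[3][0] = -14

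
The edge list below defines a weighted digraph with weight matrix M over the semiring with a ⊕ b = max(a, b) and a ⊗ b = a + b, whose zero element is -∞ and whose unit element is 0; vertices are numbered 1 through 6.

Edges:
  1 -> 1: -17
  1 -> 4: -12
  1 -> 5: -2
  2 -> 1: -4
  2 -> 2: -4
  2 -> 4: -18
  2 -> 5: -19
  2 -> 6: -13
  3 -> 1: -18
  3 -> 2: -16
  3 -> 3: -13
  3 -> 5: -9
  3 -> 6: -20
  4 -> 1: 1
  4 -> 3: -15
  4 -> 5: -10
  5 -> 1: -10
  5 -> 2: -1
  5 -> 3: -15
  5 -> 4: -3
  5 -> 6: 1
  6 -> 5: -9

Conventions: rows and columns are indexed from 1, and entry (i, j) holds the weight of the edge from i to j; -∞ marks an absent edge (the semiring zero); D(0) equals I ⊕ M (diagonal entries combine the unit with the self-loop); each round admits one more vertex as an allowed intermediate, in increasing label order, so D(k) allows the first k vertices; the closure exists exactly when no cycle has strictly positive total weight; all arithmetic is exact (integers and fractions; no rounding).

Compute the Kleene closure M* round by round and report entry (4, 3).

D(0):
  [0, -∞, -∞, -12, -2, -∞]
  [-4, 0, -∞, -18, -19, -13]
  [-18, -16, 0, -∞, -9, -20]
  [1, -∞, -15, 0, -10, -∞]
  [-10, -1, -15, -3, 0, 1]
  [-∞, -∞, -∞, -∞, -9, 0]
D(1):
  [0, -∞, -∞, -12, -2, -∞]
  [-4, 0, -∞, -16, -6, -13]
  [-18, -16, 0, -30, -9, -20]
  [1, -∞, -15, 0, -1, -∞]
  [-10, -1, -15, -3, 0, 1]
  [-∞, -∞, -∞, -∞, -9, 0]
D(2):
  [0, -∞, -∞, -12, -2, -∞]
  [-4, 0, -∞, -16, -6, -13]
  [-18, -16, 0, -30, -9, -20]
  [1, -∞, -15, 0, -1, -∞]
  [-5, -1, -15, -3, 0, 1]
  [-∞, -∞, -∞, -∞, -9, 0]
D(3):
  [0, -∞, -∞, -12, -2, -∞]
  [-4, 0, -∞, -16, -6, -13]
  [-18, -16, 0, -30, -9, -20]
  [1, -31, -15, 0, -1, -35]
  [-5, -1, -15, -3, 0, 1]
  [-∞, -∞, -∞, -∞, -9, 0]
D(4):
  [0, -43, -27, -12, -2, -47]
  [-4, 0, -31, -16, -6, -13]
  [-18, -16, 0, -30, -9, -20]
  [1, -31, -15, 0, -1, -35]
  [-2, -1, -15, -3, 0, 1]
  [-∞, -∞, -∞, -∞, -9, 0]
D(5):
  [0, -3, -17, -5, -2, -1]
  [-4, 0, -21, -9, -6, -5]
  [-11, -10, 0, -12, -9, -8]
  [1, -2, -15, 0, -1, 0]
  [-2, -1, -15, -3, 0, 1]
  [-11, -10, -24, -12, -9, 0]
D(6):
  [0, -3, -17, -5, -2, -1]
  [-4, 0, -21, -9, -6, -5]
  [-11, -10, 0, -12, -9, -8]
  [1, -2, -15, 0, -1, 0]
  [-2, -1, -15, -3, 0, 1]
  [-11, -10, -24, -12, -9, 0]
Answer: M*[4][3] = -15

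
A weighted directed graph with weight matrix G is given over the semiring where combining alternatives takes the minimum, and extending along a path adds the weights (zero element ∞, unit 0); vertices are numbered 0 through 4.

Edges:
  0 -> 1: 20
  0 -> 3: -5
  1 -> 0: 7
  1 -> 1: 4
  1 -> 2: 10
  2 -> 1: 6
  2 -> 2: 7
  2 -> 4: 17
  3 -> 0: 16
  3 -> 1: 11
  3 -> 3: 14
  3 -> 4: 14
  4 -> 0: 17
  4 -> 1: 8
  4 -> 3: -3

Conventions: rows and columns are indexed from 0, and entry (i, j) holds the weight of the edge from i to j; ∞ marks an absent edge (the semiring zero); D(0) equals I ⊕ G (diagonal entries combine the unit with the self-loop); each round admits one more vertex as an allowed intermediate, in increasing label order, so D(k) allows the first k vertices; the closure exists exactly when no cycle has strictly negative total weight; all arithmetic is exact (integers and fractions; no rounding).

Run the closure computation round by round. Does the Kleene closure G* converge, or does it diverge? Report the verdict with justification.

D(0):
  [0, 20, ∞, -5, ∞]
  [7, 0, 10, ∞, ∞]
  [∞, 6, 0, ∞, 17]
  [16, 11, ∞, 0, 14]
  [17, 8, ∞, -3, 0]
D(1):
  [0, 20, ∞, -5, ∞]
  [7, 0, 10, 2, ∞]
  [∞, 6, 0, ∞, 17]
  [16, 11, ∞, 0, 14]
  [17, 8, ∞, -3, 0]
D(2):
  [0, 20, 30, -5, ∞]
  [7, 0, 10, 2, ∞]
  [13, 6, 0, 8, 17]
  [16, 11, 21, 0, 14]
  [15, 8, 18, -3, 0]
D(3):
  [0, 20, 30, -5, 47]
  [7, 0, 10, 2, 27]
  [13, 6, 0, 8, 17]
  [16, 11, 21, 0, 14]
  [15, 8, 18, -3, 0]
D(4):
  [0, 6, 16, -5, 9]
  [7, 0, 10, 2, 16]
  [13, 6, 0, 8, 17]
  [16, 11, 21, 0, 14]
  [13, 8, 18, -3, 0]
D(5):
  [0, 6, 16, -5, 9]
  [7, 0, 10, 2, 16]
  [13, 6, 0, 8, 17]
  [16, 11, 21, 0, 14]
  [13, 8, 18, -3, 0]
Key observation: every diagonal entry stays at the unit through all rounds, so no improving cycle exists.
Answer: CONVERGES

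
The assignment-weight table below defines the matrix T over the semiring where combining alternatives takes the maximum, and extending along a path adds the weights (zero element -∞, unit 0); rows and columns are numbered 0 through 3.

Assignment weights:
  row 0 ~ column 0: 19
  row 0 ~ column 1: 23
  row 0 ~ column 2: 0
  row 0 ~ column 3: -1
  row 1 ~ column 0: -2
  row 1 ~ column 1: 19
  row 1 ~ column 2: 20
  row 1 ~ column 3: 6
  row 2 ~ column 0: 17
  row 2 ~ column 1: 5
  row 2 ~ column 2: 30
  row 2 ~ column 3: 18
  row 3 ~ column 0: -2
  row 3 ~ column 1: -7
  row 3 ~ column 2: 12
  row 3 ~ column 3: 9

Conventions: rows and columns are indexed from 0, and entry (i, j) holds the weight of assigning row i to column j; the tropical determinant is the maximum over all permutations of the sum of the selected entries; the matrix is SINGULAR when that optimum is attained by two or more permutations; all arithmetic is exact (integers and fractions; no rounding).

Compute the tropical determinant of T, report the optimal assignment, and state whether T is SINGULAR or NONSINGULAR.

σ = (0, 1, 2, 3): 19 + 19 + 30 + 9 = 77
σ = (0, 1, 3, 2): 19 + 19 + 18 + 12 = 68
σ = (0, 2, 1, 3): 19 + 20 + 5 + 9 = 53
σ = (0, 2, 3, 1): 19 + 20 + 18 + (-7) = 50
σ = (0, 3, 1, 2): 19 + 6 + 5 + 12 = 42
σ = (0, 3, 2, 1): 19 + 6 + 30 + (-7) = 48
σ = (1, 0, 2, 3): 23 + (-2) + 30 + 9 = 60
σ = (1, 0, 3, 2): 23 + (-2) + 18 + 12 = 51
σ = (1, 2, 0, 3): 23 + 20 + 17 + 9 = 69
σ = (1, 2, 3, 0): 23 + 20 + 18 + (-2) = 59
σ = (1, 3, 0, 2): 23 + 6 + 17 + 12 = 58
σ = (1, 3, 2, 0): 23 + 6 + 30 + (-2) = 57
σ = (2, 0, 1, 3): 0 + (-2) + 5 + 9 = 12
σ = (2, 0, 3, 1): 0 + (-2) + 18 + (-7) = 9
σ = (2, 1, 0, 3): 0 + 19 + 17 + 9 = 45
σ = (2, 1, 3, 0): 0 + 19 + 18 + (-2) = 35
σ = (2, 3, 0, 1): 0 + 6 + 17 + (-7) = 16
σ = (2, 3, 1, 0): 0 + 6 + 5 + (-2) = 9
σ = (3, 0, 1, 2): (-1) + (-2) + 5 + 12 = 14
σ = (3, 0, 2, 1): (-1) + (-2) + 30 + (-7) = 20
σ = (3, 1, 0, 2): (-1) + 19 + 17 + 12 = 47
σ = (3, 1, 2, 0): (-1) + 19 + 30 + (-2) = 46
σ = (3, 2, 0, 1): (-1) + 20 + 17 + (-7) = 29
σ = (3, 2, 1, 0): (-1) + 20 + 5 + (-2) = 22
Optimal value attained by: σ = (0, 1, 2, 3).
Answer: det⊕(T) = 77; verdict: NONSINGULAR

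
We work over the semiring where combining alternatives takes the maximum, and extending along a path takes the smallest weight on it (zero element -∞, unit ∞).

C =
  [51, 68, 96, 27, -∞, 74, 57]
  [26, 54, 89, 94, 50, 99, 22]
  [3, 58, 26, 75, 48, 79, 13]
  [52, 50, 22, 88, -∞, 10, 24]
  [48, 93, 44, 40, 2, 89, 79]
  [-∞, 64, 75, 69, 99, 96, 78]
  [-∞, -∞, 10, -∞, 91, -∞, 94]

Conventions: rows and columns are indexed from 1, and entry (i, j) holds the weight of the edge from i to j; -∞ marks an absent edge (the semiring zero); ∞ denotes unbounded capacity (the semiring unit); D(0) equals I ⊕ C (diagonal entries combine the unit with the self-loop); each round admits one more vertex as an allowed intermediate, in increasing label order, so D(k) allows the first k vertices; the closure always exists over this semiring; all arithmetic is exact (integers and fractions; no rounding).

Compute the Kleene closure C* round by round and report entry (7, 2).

D(0):
  [∞, 68, 96, 27, -∞, 74, 57]
  [26, ∞, 89, 94, 50, 99, 22]
  [3, 58, ∞, 75, 48, 79, 13]
  [52, 50, 22, ∞, -∞, 10, 24]
  [48, 93, 44, 40, ∞, 89, 79]
  [-∞, 64, 75, 69, 99, ∞, 78]
  [-∞, -∞, 10, -∞, 91, -∞, ∞]
D(1):
  [∞, 68, 96, 27, -∞, 74, 57]
  [26, ∞, 89, 94, 50, 99, 26]
  [3, 58, ∞, 75, 48, 79, 13]
  [52, 52, 52, ∞, -∞, 52, 52]
  [48, 93, 48, 40, ∞, 89, 79]
  [-∞, 64, 75, 69, 99, ∞, 78]
  [-∞, -∞, 10, -∞, 91, -∞, ∞]
D(2):
  [∞, 68, 96, 68, 50, 74, 57]
  [26, ∞, 89, 94, 50, 99, 26]
  [26, 58, ∞, 75, 50, 79, 26]
  [52, 52, 52, ∞, 50, 52, 52]
  [48, 93, 89, 93, ∞, 93, 79]
  [26, 64, 75, 69, 99, ∞, 78]
  [-∞, -∞, 10, -∞, 91, -∞, ∞]
D(3):
  [∞, 68, 96, 75, 50, 79, 57]
  [26, ∞, 89, 94, 50, 99, 26]
  [26, 58, ∞, 75, 50, 79, 26]
  [52, 52, 52, ∞, 50, 52, 52]
  [48, 93, 89, 93, ∞, 93, 79]
  [26, 64, 75, 75, 99, ∞, 78]
  [10, 10, 10, 10, 91, 10, ∞]
D(4):
  [∞, 68, 96, 75, 50, 79, 57]
  [52, ∞, 89, 94, 50, 99, 52]
  [52, 58, ∞, 75, 50, 79, 52]
  [52, 52, 52, ∞, 50, 52, 52]
  [52, 93, 89, 93, ∞, 93, 79]
  [52, 64, 75, 75, 99, ∞, 78]
  [10, 10, 10, 10, 91, 10, ∞]
D(5):
  [∞, 68, 96, 75, 50, 79, 57]
  [52, ∞, 89, 94, 50, 99, 52]
  [52, 58, ∞, 75, 50, 79, 52]
  [52, 52, 52, ∞, 50, 52, 52]
  [52, 93, 89, 93, ∞, 93, 79]
  [52, 93, 89, 93, 99, ∞, 79]
  [52, 91, 89, 91, 91, 91, ∞]
D(6):
  [∞, 79, 96, 79, 79, 79, 79]
  [52, ∞, 89, 94, 99, 99, 79]
  [52, 79, ∞, 79, 79, 79, 79]
  [52, 52, 52, ∞, 52, 52, 52]
  [52, 93, 89, 93, ∞, 93, 79]
  [52, 93, 89, 93, 99, ∞, 79]
  [52, 91, 89, 91, 91, 91, ∞]
D(7):
  [∞, 79, 96, 79, 79, 79, 79]
  [52, ∞, 89, 94, 99, 99, 79]
  [52, 79, ∞, 79, 79, 79, 79]
  [52, 52, 52, ∞, 52, 52, 52]
  [52, 93, 89, 93, ∞, 93, 79]
  [52, 93, 89, 93, 99, ∞, 79]
  [52, 91, 89, 91, 91, 91, ∞]
Answer: C*[7][2] = 91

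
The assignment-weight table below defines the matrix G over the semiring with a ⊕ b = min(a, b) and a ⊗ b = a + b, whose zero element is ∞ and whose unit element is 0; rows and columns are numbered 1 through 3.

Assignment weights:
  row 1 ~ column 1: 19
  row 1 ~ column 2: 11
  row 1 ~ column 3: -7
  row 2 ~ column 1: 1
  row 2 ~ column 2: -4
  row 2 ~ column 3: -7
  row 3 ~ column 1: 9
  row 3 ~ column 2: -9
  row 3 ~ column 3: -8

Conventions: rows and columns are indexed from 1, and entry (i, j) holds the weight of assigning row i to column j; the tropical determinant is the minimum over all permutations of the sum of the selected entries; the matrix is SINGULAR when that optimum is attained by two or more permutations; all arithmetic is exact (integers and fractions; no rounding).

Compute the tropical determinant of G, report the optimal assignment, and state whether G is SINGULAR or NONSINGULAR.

σ = (1, 2, 3): 19 + (-4) + (-8) = 7
σ = (1, 3, 2): 19 + (-7) + (-9) = 3
σ = (2, 1, 3): 11 + 1 + (-8) = 4
σ = (2, 3, 1): 11 + (-7) + 9 = 13
σ = (3, 1, 2): (-7) + 1 + (-9) = -15
σ = (3, 2, 1): (-7) + (-4) + 9 = -2
Optimal value attained by: σ = (3, 1, 2).
Answer: det⊕(G) = -15; verdict: NONSINGULAR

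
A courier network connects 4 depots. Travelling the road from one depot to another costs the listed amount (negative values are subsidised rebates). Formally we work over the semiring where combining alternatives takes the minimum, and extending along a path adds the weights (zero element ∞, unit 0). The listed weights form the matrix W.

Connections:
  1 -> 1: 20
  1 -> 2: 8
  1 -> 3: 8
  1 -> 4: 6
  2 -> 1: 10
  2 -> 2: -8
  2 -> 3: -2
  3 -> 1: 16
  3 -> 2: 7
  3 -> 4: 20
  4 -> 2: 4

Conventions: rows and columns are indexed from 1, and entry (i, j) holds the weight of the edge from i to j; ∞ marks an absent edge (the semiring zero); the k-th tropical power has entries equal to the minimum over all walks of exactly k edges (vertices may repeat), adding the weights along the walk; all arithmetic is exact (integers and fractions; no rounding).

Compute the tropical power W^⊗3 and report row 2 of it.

W^⊗2:
  [18, 0, 6, 26]
  [2, -16, -10, 16]
  [17, -1, 5, 22]
  [14, -4, 2, ∞]
W^⊗3:
  [10, -8, -2, 24]
  [-6, -24, -18, 8]
  [9, -9, -3, 23]
  [6, -12, -6, 20]
Answer: row 2 of W^⊗3 = [-6, -24, -18, 8]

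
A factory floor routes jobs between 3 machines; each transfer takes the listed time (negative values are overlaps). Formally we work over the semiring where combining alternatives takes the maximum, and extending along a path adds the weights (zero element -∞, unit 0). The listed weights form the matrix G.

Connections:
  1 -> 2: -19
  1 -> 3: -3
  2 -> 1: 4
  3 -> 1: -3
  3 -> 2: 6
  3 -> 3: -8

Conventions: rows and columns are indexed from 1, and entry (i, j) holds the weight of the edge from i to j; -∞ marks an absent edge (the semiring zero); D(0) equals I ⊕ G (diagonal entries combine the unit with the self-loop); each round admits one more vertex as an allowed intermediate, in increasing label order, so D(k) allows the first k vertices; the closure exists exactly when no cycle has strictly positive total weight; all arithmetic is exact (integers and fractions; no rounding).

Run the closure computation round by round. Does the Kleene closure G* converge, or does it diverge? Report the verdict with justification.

D(0):
  [0, -19, -3]
  [4, 0, -∞]
  [-3, 6, 0]
D(1):
  [0, -19, -3]
  [4, 0, 1]
  [-3, 6, 0]
Detection: at round 2, diagonal entry (3, 3) turns strictly positive.
Key observation: the cycle 3->2->1->3 has total weight 6 + 4 + (-3), which is strictly positive.
Answer: DIVERGES — positive cycle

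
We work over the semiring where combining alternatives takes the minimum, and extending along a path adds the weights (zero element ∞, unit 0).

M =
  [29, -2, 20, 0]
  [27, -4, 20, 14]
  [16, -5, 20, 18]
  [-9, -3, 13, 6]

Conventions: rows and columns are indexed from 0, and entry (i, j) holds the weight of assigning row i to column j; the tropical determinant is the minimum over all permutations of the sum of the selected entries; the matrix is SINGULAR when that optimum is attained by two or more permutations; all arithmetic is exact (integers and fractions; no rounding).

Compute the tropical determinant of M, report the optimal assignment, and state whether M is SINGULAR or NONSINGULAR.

σ = (0, 1, 2, 3): 29 + (-4) + 20 + 6 = 51
σ = (0, 1, 3, 2): 29 + (-4) + 18 + 13 = 56
σ = (0, 2, 1, 3): 29 + 20 + (-5) + 6 = 50
σ = (0, 2, 3, 1): 29 + 20 + 18 + (-3) = 64
σ = (0, 3, 1, 2): 29 + 14 + (-5) + 13 = 51
σ = (0, 3, 2, 1): 29 + 14 + 20 + (-3) = 60
σ = (1, 0, 2, 3): (-2) + 27 + 20 + 6 = 51
σ = (1, 0, 3, 2): (-2) + 27 + 18 + 13 = 56
σ = (1, 2, 0, 3): (-2) + 20 + 16 + 6 = 40
σ = (1, 2, 3, 0): (-2) + 20 + 18 + (-9) = 27
σ = (1, 3, 0, 2): (-2) + 14 + 16 + 13 = 41
σ = (1, 3, 2, 0): (-2) + 14 + 20 + (-9) = 23
σ = (2, 0, 1, 3): 20 + 27 + (-5) + 6 = 48
σ = (2, 0, 3, 1): 20 + 27 + 18 + (-3) = 62
σ = (2, 1, 0, 3): 20 + (-4) + 16 + 6 = 38
σ = (2, 1, 3, 0): 20 + (-4) + 18 + (-9) = 25
σ = (2, 3, 0, 1): 20 + 14 + 16 + (-3) = 47
σ = (2, 3, 1, 0): 20 + 14 + (-5) + (-9) = 20
σ = (3, 0, 1, 2): 0 + 27 + (-5) + 13 = 35
σ = (3, 0, 2, 1): 0 + 27 + 20 + (-3) = 44
σ = (3, 1, 0, 2): 0 + (-4) + 16 + 13 = 25
σ = (3, 1, 2, 0): 0 + (-4) + 20 + (-9) = 7
σ = (3, 2, 0, 1): 0 + 20 + 16 + (-3) = 33
σ = (3, 2, 1, 0): 0 + 20 + (-5) + (-9) = 6
Optimal value attained by: σ = (3, 2, 1, 0).
Answer: det⊕(M) = 6; verdict: NONSINGULAR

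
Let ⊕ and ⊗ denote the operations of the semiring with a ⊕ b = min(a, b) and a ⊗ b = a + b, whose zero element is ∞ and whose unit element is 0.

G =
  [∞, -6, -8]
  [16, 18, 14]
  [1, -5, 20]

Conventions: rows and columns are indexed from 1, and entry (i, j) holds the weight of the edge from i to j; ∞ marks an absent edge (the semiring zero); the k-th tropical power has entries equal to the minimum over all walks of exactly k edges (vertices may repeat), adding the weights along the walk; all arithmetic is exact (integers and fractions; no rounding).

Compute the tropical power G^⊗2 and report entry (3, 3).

G^⊗2:
  [-7, -13, 8]
  [15, 9, 8]
  [11, -5, -7]
Key observation: the optimum is the walk 3->1->3, with weight 1 + (-8) = -7.
Optimal value attained by: walk 3->1->3.
Answer: (G^⊗2)[3][3] = -7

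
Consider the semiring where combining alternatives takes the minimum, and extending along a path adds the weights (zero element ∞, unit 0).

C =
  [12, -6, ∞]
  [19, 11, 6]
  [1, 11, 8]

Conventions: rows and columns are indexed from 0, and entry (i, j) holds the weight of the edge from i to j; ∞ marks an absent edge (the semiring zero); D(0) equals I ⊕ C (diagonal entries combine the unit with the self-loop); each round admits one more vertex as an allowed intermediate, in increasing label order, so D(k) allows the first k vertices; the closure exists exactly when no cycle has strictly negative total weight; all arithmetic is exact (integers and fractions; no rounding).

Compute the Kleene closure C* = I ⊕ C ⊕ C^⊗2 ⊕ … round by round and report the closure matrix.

D(0):
  [0, -6, ∞]
  [19, 0, 6]
  [1, 11, 0]
D(1):
  [0, -6, ∞]
  [19, 0, 6]
  [1, -5, 0]
D(2):
  [0, -6, 0]
  [19, 0, 6]
  [1, -5, 0]
D(3):
  [0, -6, 0]
  [7, 0, 6]
  [1, -5, 0]
Answer: C* = [[0, -6, 0], [7, 0, 6], [1, -5, 0]]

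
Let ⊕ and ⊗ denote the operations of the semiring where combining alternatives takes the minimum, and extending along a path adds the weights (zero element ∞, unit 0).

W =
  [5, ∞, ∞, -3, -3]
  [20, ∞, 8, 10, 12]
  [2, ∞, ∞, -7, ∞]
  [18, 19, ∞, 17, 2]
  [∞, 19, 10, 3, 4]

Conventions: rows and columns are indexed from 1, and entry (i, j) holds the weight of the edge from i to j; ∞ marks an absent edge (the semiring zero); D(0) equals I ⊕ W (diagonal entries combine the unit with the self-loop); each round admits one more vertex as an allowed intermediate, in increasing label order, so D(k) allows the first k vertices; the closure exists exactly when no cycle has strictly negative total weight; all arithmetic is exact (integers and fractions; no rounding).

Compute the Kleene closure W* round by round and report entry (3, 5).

D(0):
  [0, ∞, ∞, -3, -3]
  [20, 0, 8, 10, 12]
  [2, ∞, 0, -7, ∞]
  [18, 19, ∞, 0, 2]
  [∞, 19, 10, 3, 0]
D(1):
  [0, ∞, ∞, -3, -3]
  [20, 0, 8, 10, 12]
  [2, ∞, 0, -7, -1]
  [18, 19, ∞, 0, 2]
  [∞, 19, 10, 3, 0]
D(2):
  [0, ∞, ∞, -3, -3]
  [20, 0, 8, 10, 12]
  [2, ∞, 0, -7, -1]
  [18, 19, 27, 0, 2]
  [39, 19, 10, 3, 0]
D(3):
  [0, ∞, ∞, -3, -3]
  [10, 0, 8, 1, 7]
  [2, ∞, 0, -7, -1]
  [18, 19, 27, 0, 2]
  [12, 19, 10, 3, 0]
D(4):
  [0, 16, 24, -3, -3]
  [10, 0, 8, 1, 3]
  [2, 12, 0, -7, -5]
  [18, 19, 27, 0, 2]
  [12, 19, 10, 3, 0]
D(5):
  [0, 16, 7, -3, -3]
  [10, 0, 8, 1, 3]
  [2, 12, 0, -7, -5]
  [14, 19, 12, 0, 2]
  [12, 19, 10, 3, 0]
Answer: W*[3][5] = -5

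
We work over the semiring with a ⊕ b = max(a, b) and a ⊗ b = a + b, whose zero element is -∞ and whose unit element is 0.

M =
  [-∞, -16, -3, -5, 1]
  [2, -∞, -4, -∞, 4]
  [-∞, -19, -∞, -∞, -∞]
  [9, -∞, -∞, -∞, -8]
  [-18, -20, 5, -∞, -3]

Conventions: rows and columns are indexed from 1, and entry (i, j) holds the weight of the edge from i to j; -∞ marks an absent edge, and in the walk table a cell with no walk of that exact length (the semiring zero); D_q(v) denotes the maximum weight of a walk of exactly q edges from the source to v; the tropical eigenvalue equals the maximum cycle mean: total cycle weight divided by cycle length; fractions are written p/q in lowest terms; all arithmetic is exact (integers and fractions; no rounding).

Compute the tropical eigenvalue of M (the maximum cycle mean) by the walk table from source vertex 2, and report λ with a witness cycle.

q=0: [-∞, 0, -∞, -∞, -∞]
q=1: [2, -∞, -4, -∞, 4]
q=2: [-14, -14, 9, -3, 3]
q=3: [6, -10, 8, -19, 0]
q=4: [-8, -10, 5, 1, 7]
q=5: [10, -13, 12, -13, 4]
Optimal cycle mean attained by: cycle 1->4->1, total (-5) + 9, length 2.
Answer: λ = 2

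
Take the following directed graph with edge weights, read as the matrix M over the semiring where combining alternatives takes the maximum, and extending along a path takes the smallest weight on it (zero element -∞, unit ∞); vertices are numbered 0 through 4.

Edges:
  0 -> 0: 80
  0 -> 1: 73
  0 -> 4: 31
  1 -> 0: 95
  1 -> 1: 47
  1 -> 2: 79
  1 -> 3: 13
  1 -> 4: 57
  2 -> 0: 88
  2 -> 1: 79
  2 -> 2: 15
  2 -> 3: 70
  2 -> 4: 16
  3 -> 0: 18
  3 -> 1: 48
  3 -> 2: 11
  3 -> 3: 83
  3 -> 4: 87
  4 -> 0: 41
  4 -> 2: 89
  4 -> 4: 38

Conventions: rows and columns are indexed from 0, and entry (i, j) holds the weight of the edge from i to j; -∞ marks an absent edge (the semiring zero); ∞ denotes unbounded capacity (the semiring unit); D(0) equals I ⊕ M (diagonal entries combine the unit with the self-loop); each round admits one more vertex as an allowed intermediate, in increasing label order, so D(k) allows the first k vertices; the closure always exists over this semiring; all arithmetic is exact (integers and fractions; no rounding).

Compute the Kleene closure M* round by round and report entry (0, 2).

D(0):
  [∞, 73, -∞, -∞, 31]
  [95, ∞, 79, 13, 57]
  [88, 79, ∞, 70, 16]
  [18, 48, 11, ∞, 87]
  [41, -∞, 89, -∞, ∞]
D(1):
  [∞, 73, -∞, -∞, 31]
  [95, ∞, 79, 13, 57]
  [88, 79, ∞, 70, 31]
  [18, 48, 11, ∞, 87]
  [41, 41, 89, -∞, ∞]
D(2):
  [∞, 73, 73, 13, 57]
  [95, ∞, 79, 13, 57]
  [88, 79, ∞, 70, 57]
  [48, 48, 48, ∞, 87]
  [41, 41, 89, 13, ∞]
D(3):
  [∞, 73, 73, 70, 57]
  [95, ∞, 79, 70, 57]
  [88, 79, ∞, 70, 57]
  [48, 48, 48, ∞, 87]
  [88, 79, 89, 70, ∞]
D(4):
  [∞, 73, 73, 70, 70]
  [95, ∞, 79, 70, 70]
  [88, 79, ∞, 70, 70]
  [48, 48, 48, ∞, 87]
  [88, 79, 89, 70, ∞]
D(5):
  [∞, 73, 73, 70, 70]
  [95, ∞, 79, 70, 70]
  [88, 79, ∞, 70, 70]
  [87, 79, 87, ∞, 87]
  [88, 79, 89, 70, ∞]
Answer: M*[0][2] = 73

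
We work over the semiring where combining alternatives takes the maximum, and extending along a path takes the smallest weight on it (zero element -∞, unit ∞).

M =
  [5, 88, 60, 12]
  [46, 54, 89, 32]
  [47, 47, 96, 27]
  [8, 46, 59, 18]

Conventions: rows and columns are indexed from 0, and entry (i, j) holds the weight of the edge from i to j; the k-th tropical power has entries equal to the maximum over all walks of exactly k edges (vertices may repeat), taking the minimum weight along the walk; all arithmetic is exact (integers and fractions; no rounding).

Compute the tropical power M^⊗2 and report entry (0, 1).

M^⊗2:
  [47, 54, 88, 32]
  [47, 54, 89, 32]
  [47, 47, 96, 32]
  [47, 47, 59, 32]
Key observation: the optimum is the walk 0->1->1, with weight 88 min 54 = 54.
Optimal value attained by: walk 0->1->1.
Answer: (M^⊗2)[0][1] = 54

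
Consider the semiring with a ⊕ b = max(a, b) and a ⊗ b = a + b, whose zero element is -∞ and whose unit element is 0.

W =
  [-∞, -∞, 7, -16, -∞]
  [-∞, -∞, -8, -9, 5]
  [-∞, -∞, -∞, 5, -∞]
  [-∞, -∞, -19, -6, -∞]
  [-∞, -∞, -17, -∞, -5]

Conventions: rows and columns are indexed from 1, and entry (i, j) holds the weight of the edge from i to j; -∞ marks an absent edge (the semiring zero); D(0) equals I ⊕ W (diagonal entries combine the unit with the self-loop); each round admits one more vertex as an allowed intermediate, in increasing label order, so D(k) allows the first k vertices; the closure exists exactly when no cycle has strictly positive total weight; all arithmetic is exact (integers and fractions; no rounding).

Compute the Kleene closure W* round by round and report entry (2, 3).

D(0):
  [0, -∞, 7, -16, -∞]
  [-∞, 0, -8, -9, 5]
  [-∞, -∞, 0, 5, -∞]
  [-∞, -∞, -19, 0, -∞]
  [-∞, -∞, -17, -∞, 0]
D(1):
  [0, -∞, 7, -16, -∞]
  [-∞, 0, -8, -9, 5]
  [-∞, -∞, 0, 5, -∞]
  [-∞, -∞, -19, 0, -∞]
  [-∞, -∞, -17, -∞, 0]
D(2):
  [0, -∞, 7, -16, -∞]
  [-∞, 0, -8, -9, 5]
  [-∞, -∞, 0, 5, -∞]
  [-∞, -∞, -19, 0, -∞]
  [-∞, -∞, -17, -∞, 0]
D(3):
  [0, -∞, 7, 12, -∞]
  [-∞, 0, -8, -3, 5]
  [-∞, -∞, 0, 5, -∞]
  [-∞, -∞, -19, 0, -∞]
  [-∞, -∞, -17, -12, 0]
D(4):
  [0, -∞, 7, 12, -∞]
  [-∞, 0, -8, -3, 5]
  [-∞, -∞, 0, 5, -∞]
  [-∞, -∞, -19, 0, -∞]
  [-∞, -∞, -17, -12, 0]
D(5):
  [0, -∞, 7, 12, -∞]
  [-∞, 0, -8, -3, 5]
  [-∞, -∞, 0, 5, -∞]
  [-∞, -∞, -19, 0, -∞]
  [-∞, -∞, -17, -12, 0]
Answer: W*[2][3] = -8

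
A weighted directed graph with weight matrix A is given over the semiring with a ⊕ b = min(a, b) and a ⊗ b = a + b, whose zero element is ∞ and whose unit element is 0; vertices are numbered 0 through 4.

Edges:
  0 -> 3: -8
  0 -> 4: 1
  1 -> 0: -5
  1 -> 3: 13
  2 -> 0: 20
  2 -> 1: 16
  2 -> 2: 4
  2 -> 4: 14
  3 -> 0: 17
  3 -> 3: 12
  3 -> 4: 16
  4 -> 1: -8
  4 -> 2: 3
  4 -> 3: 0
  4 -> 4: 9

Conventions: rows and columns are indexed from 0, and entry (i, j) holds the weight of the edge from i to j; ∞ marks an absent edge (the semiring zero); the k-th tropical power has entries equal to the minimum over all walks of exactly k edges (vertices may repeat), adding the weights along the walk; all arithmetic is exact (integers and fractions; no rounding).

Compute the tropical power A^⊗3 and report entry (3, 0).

A^⊗2:
  [9, -7, 4, 1, 8]
  [30, ∞, ∞, -13, -4]
  [11, 6, 8, 12, 18]
  [29, 8, 19, 9, 18]
  [-13, 1, 7, 5, 16]
A^⊗3:
  [-12, 0, 8, 1, 10]
  [4, -12, -1, -4, 3]
  [1, 10, 12, 3, 12]
  [3, 10, 21, 18, 25]
  [-4, 8, 11, -21, -12]
Key observation: the optimum is the walk 3->4->1->0, with weight 16 + (-8) + (-5) = 3.
Optimal value attained by: walk 3->4->1->0.
Answer: (A^⊗3)[3][0] = 3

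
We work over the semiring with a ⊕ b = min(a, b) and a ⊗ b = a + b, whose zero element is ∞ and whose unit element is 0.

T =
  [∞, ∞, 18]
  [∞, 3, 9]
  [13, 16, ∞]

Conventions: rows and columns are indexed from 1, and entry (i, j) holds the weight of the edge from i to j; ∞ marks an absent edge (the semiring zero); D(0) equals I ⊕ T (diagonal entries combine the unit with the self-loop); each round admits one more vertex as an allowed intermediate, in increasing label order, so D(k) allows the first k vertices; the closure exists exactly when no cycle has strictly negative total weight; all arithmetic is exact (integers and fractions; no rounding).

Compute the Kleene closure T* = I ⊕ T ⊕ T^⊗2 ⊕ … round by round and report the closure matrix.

D(0):
  [0, ∞, 18]
  [∞, 0, 9]
  [13, 16, 0]
D(1):
  [0, ∞, 18]
  [∞, 0, 9]
  [13, 16, 0]
D(2):
  [0, ∞, 18]
  [∞, 0, 9]
  [13, 16, 0]
D(3):
  [0, 34, 18]
  [22, 0, 9]
  [13, 16, 0]
Answer: T* = [[0, 34, 18], [22, 0, 9], [13, 16, 0]]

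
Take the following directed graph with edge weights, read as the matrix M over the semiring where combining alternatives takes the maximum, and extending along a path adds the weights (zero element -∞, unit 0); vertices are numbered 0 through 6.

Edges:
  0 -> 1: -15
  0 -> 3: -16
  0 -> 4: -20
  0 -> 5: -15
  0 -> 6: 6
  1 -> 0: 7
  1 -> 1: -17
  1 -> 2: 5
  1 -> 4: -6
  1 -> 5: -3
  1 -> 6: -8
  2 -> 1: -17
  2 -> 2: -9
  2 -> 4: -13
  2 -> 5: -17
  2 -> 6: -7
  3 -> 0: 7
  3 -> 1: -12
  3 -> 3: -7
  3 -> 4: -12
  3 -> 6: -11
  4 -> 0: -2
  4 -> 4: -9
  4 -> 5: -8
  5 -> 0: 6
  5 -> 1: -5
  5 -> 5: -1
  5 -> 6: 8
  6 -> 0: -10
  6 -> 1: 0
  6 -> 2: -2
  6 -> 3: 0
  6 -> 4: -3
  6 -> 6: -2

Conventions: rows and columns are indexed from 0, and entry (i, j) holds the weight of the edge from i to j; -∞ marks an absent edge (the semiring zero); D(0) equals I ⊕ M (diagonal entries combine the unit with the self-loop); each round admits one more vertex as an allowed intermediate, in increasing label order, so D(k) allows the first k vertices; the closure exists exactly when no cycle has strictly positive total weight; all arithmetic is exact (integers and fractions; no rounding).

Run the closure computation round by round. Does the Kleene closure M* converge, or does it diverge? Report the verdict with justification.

D(0):
  [0, -15, -∞, -16, -20, -15, 6]
  [7, 0, 5, -∞, -6, -3, -8]
  [-∞, -17, 0, -∞, -13, -17, -7]
  [7, -12, -∞, 0, -12, -∞, -11]
  [-2, -∞, -∞, -∞, 0, -8, -∞]
  [6, -5, -∞, -∞, -∞, 0, 8]
  [-10, 0, -2, 0, -3, -∞, 0]
D(1):
  [0, -15, -∞, -16, -20, -15, 6]
  [7, 0, 5, -9, -6, -3, 13]
  [-∞, -17, 0, -∞, -13, -17, -7]
  [7, -8, -∞, 0, -12, -8, 13]
  [-2, -17, -∞, -18, 0, -8, 4]
  [6, -5, -∞, -10, -14, 0, 12]
  [-10, 0, -2, 0, -3, -25, 0]
Detection: at round 2, diagonal entry (6, 6) turns strictly positive.
Key observation: the cycle 6->1->0->6 has total weight 0 + 7 + 6, which is strictly positive.
Answer: DIVERGES — positive cycle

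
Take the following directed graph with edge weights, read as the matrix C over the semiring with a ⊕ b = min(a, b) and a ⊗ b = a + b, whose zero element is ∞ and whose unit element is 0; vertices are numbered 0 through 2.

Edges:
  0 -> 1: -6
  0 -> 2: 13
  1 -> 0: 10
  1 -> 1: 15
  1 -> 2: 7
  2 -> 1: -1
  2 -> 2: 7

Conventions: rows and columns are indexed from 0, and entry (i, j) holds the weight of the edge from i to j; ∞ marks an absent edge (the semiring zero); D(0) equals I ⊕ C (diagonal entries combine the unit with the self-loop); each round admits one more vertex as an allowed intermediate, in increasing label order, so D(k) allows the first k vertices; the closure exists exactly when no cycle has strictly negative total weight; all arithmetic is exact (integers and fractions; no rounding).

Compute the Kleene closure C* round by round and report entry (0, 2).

D(0):
  [0, -6, 13]
  [10, 0, 7]
  [∞, -1, 0]
D(1):
  [0, -6, 13]
  [10, 0, 7]
  [∞, -1, 0]
D(2):
  [0, -6, 1]
  [10, 0, 7]
  [9, -1, 0]
D(3):
  [0, -6, 1]
  [10, 0, 7]
  [9, -1, 0]
Answer: C*[0][2] = 1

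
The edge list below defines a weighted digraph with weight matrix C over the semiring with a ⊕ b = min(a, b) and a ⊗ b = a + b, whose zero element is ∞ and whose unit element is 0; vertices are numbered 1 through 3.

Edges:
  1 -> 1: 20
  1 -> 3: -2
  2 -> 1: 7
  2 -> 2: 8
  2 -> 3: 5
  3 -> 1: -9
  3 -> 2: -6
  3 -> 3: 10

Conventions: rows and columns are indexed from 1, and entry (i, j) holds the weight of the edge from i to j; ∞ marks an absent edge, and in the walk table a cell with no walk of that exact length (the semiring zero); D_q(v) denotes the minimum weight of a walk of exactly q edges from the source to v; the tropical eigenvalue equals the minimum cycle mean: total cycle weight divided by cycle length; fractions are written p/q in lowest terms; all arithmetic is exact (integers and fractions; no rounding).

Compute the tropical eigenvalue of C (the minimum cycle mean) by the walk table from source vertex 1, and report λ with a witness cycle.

q=0: [0, ∞, ∞]
q=1: [20, ∞, -2]
q=2: [-11, -8, 8]
q=3: [-1, 0, -13]
Optimal cycle mean attained by: cycle 1->3->1, total (-2) + (-9), length 2.
Answer: λ = -11/2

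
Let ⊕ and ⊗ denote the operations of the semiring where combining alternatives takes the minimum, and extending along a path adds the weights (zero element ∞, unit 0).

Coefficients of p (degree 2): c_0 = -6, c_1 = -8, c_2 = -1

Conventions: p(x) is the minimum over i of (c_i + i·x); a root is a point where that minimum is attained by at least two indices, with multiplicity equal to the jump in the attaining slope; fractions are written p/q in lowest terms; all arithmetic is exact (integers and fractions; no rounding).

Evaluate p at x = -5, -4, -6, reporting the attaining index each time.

p(-5) = min(-6+0·(-5)=-6, -8+1·(-5)=-13, -1+2·(-5)=-11) = -13 (attained by i=1)
p(-4) = min(-6+0·(-4)=-6, -8+1·(-4)=-12, -1+2·(-4)=-9) = -12 (attained by i=1)
p(-6) = min(-6+0·(-6)=-6, -8+1·(-6)=-14, -1+2·(-6)=-13) = -14 (attained by i=1)
Answer: p(-5) = -13; p(-4) = -12; p(-6) = -14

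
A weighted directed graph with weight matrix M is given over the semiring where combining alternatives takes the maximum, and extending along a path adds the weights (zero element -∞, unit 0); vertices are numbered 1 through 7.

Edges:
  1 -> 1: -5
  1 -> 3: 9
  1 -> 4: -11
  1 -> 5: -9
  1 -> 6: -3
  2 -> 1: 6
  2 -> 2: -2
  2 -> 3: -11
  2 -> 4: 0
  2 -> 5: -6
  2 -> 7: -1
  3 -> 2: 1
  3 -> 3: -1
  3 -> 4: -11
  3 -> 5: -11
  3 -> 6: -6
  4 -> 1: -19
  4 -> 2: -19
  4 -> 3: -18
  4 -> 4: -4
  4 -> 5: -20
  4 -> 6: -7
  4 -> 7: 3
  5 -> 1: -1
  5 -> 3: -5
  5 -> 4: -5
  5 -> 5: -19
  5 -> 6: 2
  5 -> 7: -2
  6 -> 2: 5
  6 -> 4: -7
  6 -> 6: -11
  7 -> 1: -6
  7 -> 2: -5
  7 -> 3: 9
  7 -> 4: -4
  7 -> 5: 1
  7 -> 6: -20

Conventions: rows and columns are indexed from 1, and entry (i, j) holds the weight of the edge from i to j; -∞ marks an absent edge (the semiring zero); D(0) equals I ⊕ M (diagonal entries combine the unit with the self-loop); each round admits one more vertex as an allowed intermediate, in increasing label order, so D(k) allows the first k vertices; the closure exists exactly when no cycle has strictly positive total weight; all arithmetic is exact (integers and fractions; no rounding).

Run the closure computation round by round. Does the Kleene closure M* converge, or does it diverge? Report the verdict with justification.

D(0):
  [0, -∞, 9, -11, -9, -3, -∞]
  [6, 0, -11, 0, -6, -∞, -1]
  [-∞, 1, 0, -11, -11, -6, -∞]
  [-19, -19, -18, 0, -20, -7, 3]
  [-1, -∞, -5, -5, 0, 2, -2]
  [-∞, 5, -∞, -7, -∞, 0, -∞]
  [-6, -5, 9, -4, 1, -20, 0]
D(1):
  [0, -∞, 9, -11, -9, -3, -∞]
  [6, 0, 15, 0, -3, 3, -1]
  [-∞, 1, 0, -11, -11, -6, -∞]
  [-19, -19, -10, 0, -20, -7, 3]
  [-1, -∞, 8, -5, 0, 2, -2]
  [-∞, 5, -∞, -7, -∞, 0, -∞]
  [-6, -5, 9, -4, 1, -9, 0]
Detection: at round 2, diagonal entry (3, 3) turns strictly positive.
Key observation: the cycle 3->2->1->3 has total weight 1 + 6 + 9, which is strictly positive.
Answer: DIVERGES — positive cycle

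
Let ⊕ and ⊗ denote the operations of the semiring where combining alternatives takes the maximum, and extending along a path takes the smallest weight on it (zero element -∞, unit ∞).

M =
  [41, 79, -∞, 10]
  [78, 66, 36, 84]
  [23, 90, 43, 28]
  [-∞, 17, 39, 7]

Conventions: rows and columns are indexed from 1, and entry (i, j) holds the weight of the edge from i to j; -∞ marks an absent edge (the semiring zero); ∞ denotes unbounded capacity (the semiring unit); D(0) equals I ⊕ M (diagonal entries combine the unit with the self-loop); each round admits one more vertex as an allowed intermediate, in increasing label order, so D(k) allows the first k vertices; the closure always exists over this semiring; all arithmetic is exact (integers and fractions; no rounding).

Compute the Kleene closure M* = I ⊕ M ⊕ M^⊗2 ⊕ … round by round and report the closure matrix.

D(0):
  [∞, 79, -∞, 10]
  [78, ∞, 36, 84]
  [23, 90, ∞, 28]
  [-∞, 17, 39, ∞]
D(1):
  [∞, 79, -∞, 10]
  [78, ∞, 36, 84]
  [23, 90, ∞, 28]
  [-∞, 17, 39, ∞]
D(2):
  [∞, 79, 36, 79]
  [78, ∞, 36, 84]
  [78, 90, ∞, 84]
  [17, 17, 39, ∞]
D(3):
  [∞, 79, 36, 79]
  [78, ∞, 36, 84]
  [78, 90, ∞, 84]
  [39, 39, 39, ∞]
D(4):
  [∞, 79, 39, 79]
  [78, ∞, 39, 84]
  [78, 90, ∞, 84]
  [39, 39, 39, ∞]
Answer: M* = [[∞, 79, 39, 79], [78, ∞, 39, 84], [78, 90, ∞, 84], [39, 39, 39, ∞]]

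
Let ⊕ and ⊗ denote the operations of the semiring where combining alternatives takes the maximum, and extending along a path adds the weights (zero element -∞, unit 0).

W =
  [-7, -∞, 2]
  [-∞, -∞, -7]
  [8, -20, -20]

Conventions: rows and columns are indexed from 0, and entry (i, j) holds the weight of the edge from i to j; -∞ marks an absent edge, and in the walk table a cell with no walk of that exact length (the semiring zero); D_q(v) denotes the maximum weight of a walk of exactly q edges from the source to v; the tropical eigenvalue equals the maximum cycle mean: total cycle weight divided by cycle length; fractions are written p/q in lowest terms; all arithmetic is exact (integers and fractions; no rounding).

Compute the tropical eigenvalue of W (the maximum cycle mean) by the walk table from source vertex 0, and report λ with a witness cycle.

q=0: [0, -∞, -∞]
q=1: [-7, -∞, 2]
q=2: [10, -18, -5]
q=3: [3, -25, 12]
Optimal cycle mean attained by: cycle 0->2->0, total 2 + 8, length 2.
Answer: λ = 5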